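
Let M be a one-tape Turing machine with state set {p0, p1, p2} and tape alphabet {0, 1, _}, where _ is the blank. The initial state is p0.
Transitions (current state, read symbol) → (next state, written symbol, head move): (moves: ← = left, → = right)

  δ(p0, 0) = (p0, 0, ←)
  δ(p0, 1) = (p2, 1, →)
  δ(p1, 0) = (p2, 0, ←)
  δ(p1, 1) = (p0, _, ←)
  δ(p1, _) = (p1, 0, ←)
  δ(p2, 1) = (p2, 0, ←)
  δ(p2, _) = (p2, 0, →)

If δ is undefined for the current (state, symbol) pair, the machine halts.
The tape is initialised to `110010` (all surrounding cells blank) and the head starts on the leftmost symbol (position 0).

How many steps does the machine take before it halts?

p0 | _[1]10010   read 1 → write 1, move →, go to p2
p2 | _1[1]0010   read 1 → write 0, move ←, go to p2
p2 | _[1]00010   read 1 → write 0, move ←, go to p2
p2 | [_]000010   read _ → write 0, move →, go to p2
p2 | 0[0]00010
M halts after 4 transitions.

4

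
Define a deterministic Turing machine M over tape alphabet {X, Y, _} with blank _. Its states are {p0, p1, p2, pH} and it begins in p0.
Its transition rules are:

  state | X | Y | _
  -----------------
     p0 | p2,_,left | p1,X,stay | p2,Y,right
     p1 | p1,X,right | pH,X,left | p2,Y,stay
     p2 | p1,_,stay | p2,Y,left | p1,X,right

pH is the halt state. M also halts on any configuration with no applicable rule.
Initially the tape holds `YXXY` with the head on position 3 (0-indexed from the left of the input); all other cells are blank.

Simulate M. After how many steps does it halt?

16

state=p0 head=3 tape=_YXX[Y]_   (p0,Y)→(p1,X,stay)
state=p1 head=3 tape=_YXX[X]_   (p1,X)→(p1,X,right)
state=p1 head=4 tape=_YXXX[_]   (p1,_)→(p2,Y,stay)
state=p2 head=4 tape=_YXXX[Y]   (p2,Y)→(p2,Y,left)
state=p2 head=3 tape=_YXX[X]Y   (p2,X)→(p1,_,stay)
state=p1 head=3 tape=_YXX[_]Y   (p1,_)→(p2,Y,stay)
state=p2 head=3 tape=_YXX[Y]Y   (p2,Y)→(p2,Y,left)
state=p2 head=2 tape=_YX[X]YY   (p2,X)→(p1,_,stay)
state=p1 head=2 tape=_YX[_]YY   (p1,_)→(p2,Y,stay)
state=p2 head=2 tape=_YX[Y]YY   (p2,Y)→(p2,Y,left)
state=p2 head=1 tape=_Y[X]YYY   (p2,X)→(p1,_,stay)
state=p1 head=1 tape=_Y[_]YYY   (p1,_)→(p2,Y,stay)
state=p2 head=1 tape=_Y[Y]YYY   (p2,Y)→(p2,Y,left)
state=p2 head=0 tape=_[Y]YYYY   (p2,Y)→(p2,Y,left)
state=p2 head=-1 tape=[_]YYYYY   (p2,_)→(p1,X,right)
state=p1 head=0 tape=X[Y]YYYY   (p1,Y)→(pH,X,left)
state=pH head=-1 tape=[X]XYYYY
M halts after 16 transitions.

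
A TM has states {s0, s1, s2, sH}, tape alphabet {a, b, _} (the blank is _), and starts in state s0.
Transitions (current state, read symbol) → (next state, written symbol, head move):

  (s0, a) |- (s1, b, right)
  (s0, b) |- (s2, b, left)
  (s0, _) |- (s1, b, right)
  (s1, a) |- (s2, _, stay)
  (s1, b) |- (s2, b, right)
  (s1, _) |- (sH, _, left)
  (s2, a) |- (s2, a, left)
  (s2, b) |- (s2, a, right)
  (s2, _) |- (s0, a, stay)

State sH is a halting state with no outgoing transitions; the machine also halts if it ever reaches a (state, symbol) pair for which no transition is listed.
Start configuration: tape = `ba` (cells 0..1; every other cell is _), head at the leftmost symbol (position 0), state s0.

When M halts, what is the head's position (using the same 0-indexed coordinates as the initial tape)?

1

state=s0 head=0 tape=__[b]a_   (s0,b)→(s2,b,left)
state=s2 head=-1 tape=_[_]ba_   (s2,_)→(s0,a,stay)
state=s0 head=-1 tape=_[a]ba_   (s0,a)→(s1,b,right)
state=s1 head=0 tape=_b[b]a_   (s1,b)→(s2,b,right)
state=s2 head=1 tape=_bb[a]_   (s2,a)→(s2,a,left)
state=s2 head=0 tape=_b[b]a_   (s2,b)→(s2,a,right)
state=s2 head=1 tape=_ba[a]_   (s2,a)→(s2,a,left)
state=s2 head=0 tape=_b[a]a_   (s2,a)→(s2,a,left)
state=s2 head=-1 tape=_[b]aa_   (s2,b)→(s2,a,right)
state=s2 head=0 tape=_a[a]a_   (s2,a)→(s2,a,left)
state=s2 head=-1 tape=_[a]aa_   (s2,a)→(s2,a,left)
state=s2 head=-2 tape=[_]aaa_   (s2,_)→(s0,a,stay)
state=s0 head=-2 tape=[a]aaa_   (s0,a)→(s1,b,right)
state=s1 head=-1 tape=b[a]aa_   (s1,a)→(s2,_,stay)
state=s2 head=-1 tape=b[_]aa_   (s2,_)→(s0,a,stay)
state=s0 head=-1 tape=b[a]aa_   (s0,a)→(s1,b,right)
state=s1 head=0 tape=bb[a]a_   (s1,a)→(s2,_,stay)
state=s2 head=0 tape=bb[_]a_   (s2,_)→(s0,a,stay)
state=s0 head=0 tape=bb[a]a_   (s0,a)→(s1,b,right)
state=s1 head=1 tape=bbb[a]_   (s1,a)→(s2,_,stay)
state=s2 head=1 tape=bbb[_]_   (s2,_)→(s0,a,stay)
state=s0 head=1 tape=bbb[a]_   (s0,a)→(s1,b,right)
state=s1 head=2 tape=bbbb[_]   (s1,_)→(sH,_,left)
state=sH head=1 tape=bbb[b]_
At halt the head is at cell 1.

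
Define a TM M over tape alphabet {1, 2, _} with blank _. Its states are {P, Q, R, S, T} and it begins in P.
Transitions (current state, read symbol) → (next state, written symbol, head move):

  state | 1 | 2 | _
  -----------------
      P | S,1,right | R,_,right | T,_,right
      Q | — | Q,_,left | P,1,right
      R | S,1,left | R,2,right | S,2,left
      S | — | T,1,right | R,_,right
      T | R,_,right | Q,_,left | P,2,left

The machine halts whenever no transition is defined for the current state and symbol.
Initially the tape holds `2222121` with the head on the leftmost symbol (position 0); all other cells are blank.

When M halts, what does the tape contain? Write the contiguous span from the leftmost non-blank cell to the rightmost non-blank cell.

221_1_1

P | [2]222121__   read 2 → write _, move right, go to R
R | _[2]22121__   read 2 → write 2, move right, go to R
R | _2[2]2121__   read 2 → write 2, move right, go to R
R | _22[2]121__   read 2 → write 2, move right, go to R
R | _222[1]21__   read 1 → write 1, move left, go to S
S | _22[2]121__   read 2 → write 1, move right, go to T
T | _221[1]21__   read 1 → write _, move right, go to R
R | _221_[2]1__   read 2 → write 2, move right, go to R
R | _221_2[1]__   read 1 → write 1, move left, go to S
S | _221_[2]1__   read 2 → write 1, move right, go to T
T | _221_1[1]__   read 1 → write _, move right, go to R
R | _221_1_[_]_   read _ → write 2, move left, go to S
S | _221_1[_]2_   read _ → write _, move right, go to R
R | _221_1_[2]_   read 2 → write 2, move right, go to R
R | _221_1_2[_]   read _ → write 2, move left, go to S
S | _221_1_[2]2   read 2 → write 1, move right, go to T
T | _221_1_1[2]   read 2 → write _, move left, go to Q
Q | _221_1_[1]_
The non-blank tape span at halt is 221_1_1.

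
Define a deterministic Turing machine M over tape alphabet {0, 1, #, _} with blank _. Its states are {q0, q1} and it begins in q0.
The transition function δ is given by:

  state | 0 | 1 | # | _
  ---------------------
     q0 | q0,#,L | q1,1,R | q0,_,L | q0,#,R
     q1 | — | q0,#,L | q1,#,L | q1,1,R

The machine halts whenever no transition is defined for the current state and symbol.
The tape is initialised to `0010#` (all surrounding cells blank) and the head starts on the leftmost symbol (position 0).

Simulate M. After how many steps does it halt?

27

state=q0 head=0 tape=____[0]010#   (q0,0)→(q0,#,L)
state=q0 head=-1 tape=___[_]#010#   (q0,_)→(q0,#,R)
state=q0 head=0 tape=___#[#]010#   (q0,#)→(q0,_,L)
state=q0 head=-1 tape=___[#]_010#   (q0,#)→(q0,_,L)
state=q0 head=-2 tape=__[_]__010#   (q0,_)→(q0,#,R)
state=q0 head=-1 tape=__#[_]_010#   (q0,_)→(q0,#,R)
state=q0 head=0 tape=__##[_]010#   (q0,_)→(q0,#,R)
state=q0 head=1 tape=__###[0]10#   (q0,0)→(q0,#,L)
state=q0 head=0 tape=__##[#]#10#   (q0,#)→(q0,_,L)
state=q0 head=-1 tape=__#[#]_#10#   (q0,#)→(q0,_,L)
state=q0 head=-2 tape=__[#]__#10#   (q0,#)→(q0,_,L)
state=q0 head=-3 tape=_[_]___#10#   (q0,_)→(q0,#,R)
state=q0 head=-2 tape=_#[_]__#10#   (q0,_)→(q0,#,R)
state=q0 head=-1 tape=_##[_]_#10#   (q0,_)→(q0,#,R)
state=q0 head=0 tape=_###[_]#10#   (q0,_)→(q0,#,R)
state=q0 head=1 tape=_####[#]10#   (q0,#)→(q0,_,L)
state=q0 head=0 tape=_###[#]_10#   (q0,#)→(q0,_,L)
state=q0 head=-1 tape=_##[#]__10#   (q0,#)→(q0,_,L)
state=q0 head=-2 tape=_#[#]___10#   (q0,#)→(q0,_,L)
state=q0 head=-3 tape=_[#]____10#   (q0,#)→(q0,_,L)
state=q0 head=-4 tape=[_]_____10#   (q0,_)→(q0,#,R)
state=q0 head=-3 tape=#[_]____10#   (q0,_)→(q0,#,R)
state=q0 head=-2 tape=##[_]___10#   (q0,_)→(q0,#,R)
state=q0 head=-1 tape=###[_]__10#   (q0,_)→(q0,#,R)
state=q0 head=0 tape=####[_]_10#   (q0,_)→(q0,#,R)
state=q0 head=1 tape=#####[_]10#   (q0,_)→(q0,#,R)
state=q0 head=2 tape=######[1]0#   (q0,1)→(q1,1,R)
state=q1 head=3 tape=######1[0]#
M halts after 27 transitions.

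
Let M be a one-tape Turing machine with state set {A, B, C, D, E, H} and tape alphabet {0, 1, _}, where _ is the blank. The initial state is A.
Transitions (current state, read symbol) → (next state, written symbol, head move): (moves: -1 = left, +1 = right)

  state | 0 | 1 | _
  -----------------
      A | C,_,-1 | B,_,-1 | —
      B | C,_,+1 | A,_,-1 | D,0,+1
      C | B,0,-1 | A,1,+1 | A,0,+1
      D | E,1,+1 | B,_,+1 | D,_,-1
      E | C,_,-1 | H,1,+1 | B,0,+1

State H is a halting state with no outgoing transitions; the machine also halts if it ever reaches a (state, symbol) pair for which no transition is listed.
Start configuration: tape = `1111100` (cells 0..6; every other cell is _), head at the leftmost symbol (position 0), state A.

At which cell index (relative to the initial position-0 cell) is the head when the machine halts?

A | _[1]111100   read 1 → write _, move -1, go to B
B | [_]_111100   read _ → write 0, move +1, go to D
D | 0[_]111100   read _ → write _, move -1, go to D
D | [0]_111100   read 0 → write 1, move +1, go to E
E | 1[_]111100   read _ → write 0, move +1, go to B
B | 10[1]11100   read 1 → write _, move -1, go to A
A | 1[0]_11100   read 0 → write _, move -1, go to C
C | [1]__11100   read 1 → write 1, move +1, go to A
A | 1[_]_11100
At halt the head is at cell 0.

0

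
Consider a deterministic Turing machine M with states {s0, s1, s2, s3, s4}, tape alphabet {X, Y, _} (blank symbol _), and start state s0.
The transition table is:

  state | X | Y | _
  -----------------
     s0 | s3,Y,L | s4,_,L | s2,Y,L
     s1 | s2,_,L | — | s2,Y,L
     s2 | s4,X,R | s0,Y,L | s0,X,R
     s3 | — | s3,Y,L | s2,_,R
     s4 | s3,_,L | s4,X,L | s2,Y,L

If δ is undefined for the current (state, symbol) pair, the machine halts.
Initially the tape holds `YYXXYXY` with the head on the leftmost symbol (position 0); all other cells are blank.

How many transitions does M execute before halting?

14

state=s0 head=0 tape=___[Y]YXXYXY   (s0,Y)→(s4,_,L)
state=s4 head=-1 tape=__[_]_YXXYXY   (s4,_)→(s2,Y,L)
state=s2 head=-2 tape=_[_]Y_YXXYXY   (s2,_)→(s0,X,R)
state=s0 head=-1 tape=_X[Y]_YXXYXY   (s0,Y)→(s4,_,L)
state=s4 head=-2 tape=_[X]__YXXYXY   (s4,X)→(s3,_,L)
state=s3 head=-3 tape=[_]___YXXYXY   (s3,_)→(s2,_,R)
state=s2 head=-2 tape=_[_]__YXXYXY   (s2,_)→(s0,X,R)
state=s0 head=-1 tape=_X[_]_YXXYXY   (s0,_)→(s2,Y,L)
state=s2 head=-2 tape=_[X]Y_YXXYXY   (s2,X)→(s4,X,R)
state=s4 head=-1 tape=_X[Y]_YXXYXY   (s4,Y)→(s4,X,L)
state=s4 head=-2 tape=_[X]X_YXXYXY   (s4,X)→(s3,_,L)
state=s3 head=-3 tape=[_]_X_YXXYXY   (s3,_)→(s2,_,R)
state=s2 head=-2 tape=_[_]X_YXXYXY   (s2,_)→(s0,X,R)
state=s0 head=-1 tape=_X[X]_YXXYXY   (s0,X)→(s3,Y,L)
state=s3 head=-2 tape=_[X]Y_YXXYXY
M halts after 14 transitions.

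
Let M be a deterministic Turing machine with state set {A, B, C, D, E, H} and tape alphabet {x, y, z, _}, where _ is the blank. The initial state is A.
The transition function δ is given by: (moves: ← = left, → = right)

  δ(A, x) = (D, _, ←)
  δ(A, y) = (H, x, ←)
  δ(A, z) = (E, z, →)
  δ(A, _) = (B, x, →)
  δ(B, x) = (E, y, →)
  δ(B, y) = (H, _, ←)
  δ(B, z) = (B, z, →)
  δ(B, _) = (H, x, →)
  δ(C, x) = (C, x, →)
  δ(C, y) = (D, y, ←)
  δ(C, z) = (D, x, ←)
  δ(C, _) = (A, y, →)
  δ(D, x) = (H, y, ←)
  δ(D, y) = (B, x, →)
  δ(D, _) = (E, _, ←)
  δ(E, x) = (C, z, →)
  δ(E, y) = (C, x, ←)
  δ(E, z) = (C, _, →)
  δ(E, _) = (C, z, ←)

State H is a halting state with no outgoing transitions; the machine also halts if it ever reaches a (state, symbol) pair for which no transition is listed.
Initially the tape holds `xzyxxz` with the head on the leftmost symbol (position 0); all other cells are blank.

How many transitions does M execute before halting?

A | ___[x]zyxxz   read x → write _, move ←, go to D
D | __[_]_zyxxz   read _ → write _, move ←, go to E
E | _[_]__zyxxz   read _ → write z, move ←, go to C
C | [_]z__zyxxz   read _ → write y, move →, go to A
A | y[z]__zyxxz   read z → write z, move →, go to E
E | yz[_]_zyxxz   read _ → write z, move ←, go to C
C | y[z]z_zyxxz   read z → write x, move ←, go to D
D | [y]xz_zyxxz   read y → write x, move →, go to B
B | x[x]z_zyxxz   read x → write y, move →, go to E
E | xy[z]_zyxxz   read z → write _, move →, go to C
C | xy_[_]zyxxz   read _ → write y, move →, go to A
A | xy_y[z]yxxz   read z → write z, move →, go to E
E | xy_yz[y]xxz   read y → write x, move ←, go to C
C | xy_y[z]xxxz   read z → write x, move ←, go to D
D | xy_[y]xxxxz   read y → write x, move →, go to B
B | xy_x[x]xxxz   read x → write y, move →, go to E
E | xy_xy[x]xxz   read x → write z, move →, go to C
C | xy_xyz[x]xz   read x → write x, move →, go to C
C | xy_xyzx[x]z   read x → write x, move →, go to C
C | xy_xyzxx[z]   read z → write x, move ←, go to D
D | xy_xyzx[x]x   read x → write y, move ←, go to H
H | xy_xyz[x]yx
M halts after 21 transitions.

21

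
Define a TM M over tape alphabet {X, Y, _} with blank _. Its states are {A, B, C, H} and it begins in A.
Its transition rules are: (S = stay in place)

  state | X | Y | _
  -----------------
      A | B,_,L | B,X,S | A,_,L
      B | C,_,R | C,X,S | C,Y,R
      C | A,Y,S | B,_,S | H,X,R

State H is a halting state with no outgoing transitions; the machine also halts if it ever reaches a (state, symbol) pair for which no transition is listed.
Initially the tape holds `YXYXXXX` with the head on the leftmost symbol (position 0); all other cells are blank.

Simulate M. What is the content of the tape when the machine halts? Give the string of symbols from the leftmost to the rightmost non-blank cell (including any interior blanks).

Y____X

state=A head=0 tape=[Y]XYXXXX__   (A,Y)→(B,X,S)
state=B head=0 tape=[X]XYXXXX__   (B,X)→(C,_,R)
state=C head=1 tape=_[X]YXXXX__   (C,X)→(A,Y,S)
state=A head=1 tape=_[Y]YXXXX__   (A,Y)→(B,X,S)
state=B head=1 tape=_[X]YXXXX__   (B,X)→(C,_,R)
state=C head=2 tape=__[Y]XXXX__   (C,Y)→(B,_,S)
state=B head=2 tape=__[_]XXXX__   (B,_)→(C,Y,R)
state=C head=3 tape=__Y[X]XXX__   (C,X)→(A,Y,S)
state=A head=3 tape=__Y[Y]XXX__   (A,Y)→(B,X,S)
state=B head=3 tape=__Y[X]XXX__   (B,X)→(C,_,R)
state=C head=4 tape=__Y_[X]XX__   (C,X)→(A,Y,S)
state=A head=4 tape=__Y_[Y]XX__   (A,Y)→(B,X,S)
state=B head=4 tape=__Y_[X]XX__   (B,X)→(C,_,R)
state=C head=5 tape=__Y__[X]X__   (C,X)→(A,Y,S)
state=A head=5 tape=__Y__[Y]X__   (A,Y)→(B,X,S)
state=B head=5 tape=__Y__[X]X__   (B,X)→(C,_,R)
state=C head=6 tape=__Y___[X]__   (C,X)→(A,Y,S)
state=A head=6 tape=__Y___[Y]__   (A,Y)→(B,X,S)
state=B head=6 tape=__Y___[X]__   (B,X)→(C,_,R)
state=C head=7 tape=__Y____[_]_   (C,_)→(H,X,R)
state=H head=8 tape=__Y____X[_]
The non-blank tape span at halt is Y____X.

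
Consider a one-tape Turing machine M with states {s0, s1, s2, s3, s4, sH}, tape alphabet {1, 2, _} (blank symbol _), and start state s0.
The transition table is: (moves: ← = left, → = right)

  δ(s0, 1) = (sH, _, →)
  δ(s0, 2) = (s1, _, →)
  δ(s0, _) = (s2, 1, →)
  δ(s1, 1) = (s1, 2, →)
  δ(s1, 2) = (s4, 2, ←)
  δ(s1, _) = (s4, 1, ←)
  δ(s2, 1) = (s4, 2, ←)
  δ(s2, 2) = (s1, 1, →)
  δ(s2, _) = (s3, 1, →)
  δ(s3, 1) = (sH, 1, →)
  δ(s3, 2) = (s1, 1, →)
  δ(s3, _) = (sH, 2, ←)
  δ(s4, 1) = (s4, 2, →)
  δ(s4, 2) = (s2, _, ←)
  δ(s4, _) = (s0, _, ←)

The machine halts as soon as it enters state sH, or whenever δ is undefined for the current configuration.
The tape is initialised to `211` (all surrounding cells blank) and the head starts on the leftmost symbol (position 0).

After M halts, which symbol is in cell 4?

s0 | [2]11__   read 2 → write _, move →, go to s1
s1 | _[1]1__   read 1 → write 2, move →, go to s1
s1 | _2[1]__   read 1 → write 2, move →, go to s1
s1 | _22[_]_   read _ → write 1, move ←, go to s4
s4 | _2[2]1_   read 2 → write _, move ←, go to s2
s2 | _[2]_1_   read 2 → write 1, move →, go to s1
s1 | _1[_]1_   read _ → write 1, move ←, go to s4
s4 | _[1]11_   read 1 → write 2, move →, go to s4
s4 | _2[1]1_   read 1 → write 2, move →, go to s4
s4 | _22[1]_   read 1 → write 2, move →, go to s4
s4 | _222[_]   read _ → write _, move ←, go to s0
s0 | _22[2]_   read 2 → write _, move →, go to s1
s1 | _22_[_]   read _ → write 1, move ←, go to s4
s4 | _22[_]1   read _ → write _, move ←, go to s0
s0 | _2[2]_1   read 2 → write _, move →, go to s1
s1 | _2_[_]1   read _ → write 1, move ←, go to s4
s4 | _2[_]11   read _ → write _, move ←, go to s0
s0 | _[2]_11   read 2 → write _, move →, go to s1
s1 | __[_]11   read _ → write 1, move ←, go to s4
s4 | _[_]111   read _ → write _, move ←, go to s0
s0 | [_]_111   read _ → write 1, move →, go to s2
s2 | 1[_]111   read _ → write 1, move →, go to s3
s3 | 11[1]11   read 1 → write 1, move →, go to sH
sH | 111[1]1
Cell 4 holds 1 when M halts.

1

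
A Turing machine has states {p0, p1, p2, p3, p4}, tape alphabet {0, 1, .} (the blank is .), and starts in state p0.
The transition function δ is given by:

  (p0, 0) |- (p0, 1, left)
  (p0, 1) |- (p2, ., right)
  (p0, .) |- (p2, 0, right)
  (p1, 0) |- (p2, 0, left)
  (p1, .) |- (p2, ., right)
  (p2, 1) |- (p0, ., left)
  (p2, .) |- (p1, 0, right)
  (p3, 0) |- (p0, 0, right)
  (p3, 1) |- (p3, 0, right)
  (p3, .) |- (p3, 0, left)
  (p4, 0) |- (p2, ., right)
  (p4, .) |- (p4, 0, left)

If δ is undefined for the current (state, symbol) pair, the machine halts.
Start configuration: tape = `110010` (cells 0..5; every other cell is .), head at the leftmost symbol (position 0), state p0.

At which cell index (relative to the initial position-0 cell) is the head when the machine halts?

1

p0 | [1]10010   read 1 → write ., move right, go to p2
p2 | .[1]0010   read 1 → write ., move left, go to p0
p0 | [.].0010   read . → write 0, move right, go to p2
p2 | 0[.]0010   read . → write 0, move right, go to p1
p1 | 00[0]010   read 0 → write 0, move left, go to p2
p2 | 0[0]0010
At halt the head is at cell 1.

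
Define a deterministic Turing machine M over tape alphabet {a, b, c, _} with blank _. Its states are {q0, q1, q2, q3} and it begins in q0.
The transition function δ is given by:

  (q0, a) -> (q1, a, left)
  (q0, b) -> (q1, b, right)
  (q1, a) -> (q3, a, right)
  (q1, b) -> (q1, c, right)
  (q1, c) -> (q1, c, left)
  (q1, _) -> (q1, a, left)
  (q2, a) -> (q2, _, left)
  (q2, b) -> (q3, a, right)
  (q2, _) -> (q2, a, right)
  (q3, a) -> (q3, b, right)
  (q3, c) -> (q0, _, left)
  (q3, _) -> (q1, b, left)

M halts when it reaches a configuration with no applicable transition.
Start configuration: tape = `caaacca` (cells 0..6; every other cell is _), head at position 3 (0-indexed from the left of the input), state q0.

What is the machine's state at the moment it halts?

q3

q0 | caa[a]cca   read a → write a, move left, go to q1
q1 | ca[a]acca   read a → write a, move right, go to q3
q3 | caa[a]cca   read a → write b, move right, go to q3
q3 | caab[c]ca   read c → write _, move left, go to q0
q0 | caa[b]_ca   read b → write b, move right, go to q1
q1 | caab[_]ca   read _ → write a, move left, go to q1
q1 | caa[b]aca   read b → write c, move right, go to q1
q1 | caac[a]ca   read a → write a, move right, go to q3
q3 | caaca[c]a   read c → write _, move left, go to q0
q0 | caac[a]_a   read a → write a, move left, go to q1
q1 | caa[c]a_a   read c → write c, move left, go to q1
q1 | ca[a]ca_a   read a → write a, move right, go to q3
q3 | caa[c]a_a   read c → write _, move left, go to q0
q0 | ca[a]_a_a   read a → write a, move left, go to q1
q1 | c[a]a_a_a   read a → write a, move right, go to q3
q3 | ca[a]_a_a   read a → write b, move right, go to q3
q3 | cab[_]a_a   read _ → write b, move left, go to q1
q1 | ca[b]ba_a   read b → write c, move right, go to q1
q1 | cac[b]a_a   read b → write c, move right, go to q1
q1 | cacc[a]_a   read a → write a, move right, go to q3
q3 | cacca[_]a   read _ → write b, move left, go to q1
q1 | cacc[a]ba   read a → write a, move right, go to q3
q3 | cacca[b]a
No transition is defined for (q3, b); M halts in state q3.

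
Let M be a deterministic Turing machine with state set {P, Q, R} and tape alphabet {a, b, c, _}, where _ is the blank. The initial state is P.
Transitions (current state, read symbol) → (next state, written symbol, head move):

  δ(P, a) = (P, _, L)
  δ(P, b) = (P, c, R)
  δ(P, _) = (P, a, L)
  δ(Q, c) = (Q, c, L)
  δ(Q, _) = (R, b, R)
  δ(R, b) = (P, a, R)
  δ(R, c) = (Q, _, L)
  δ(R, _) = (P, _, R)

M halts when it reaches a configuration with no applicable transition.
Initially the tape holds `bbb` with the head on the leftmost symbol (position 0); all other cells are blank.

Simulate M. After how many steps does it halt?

4

P | [b]bb_   read b → write c, move R, go to P
P | c[b]b_   read b → write c, move R, go to P
P | cc[b]_   read b → write c, move R, go to P
P | ccc[_]   read _ → write a, move L, go to P
P | cc[c]a
M halts after 4 transitions.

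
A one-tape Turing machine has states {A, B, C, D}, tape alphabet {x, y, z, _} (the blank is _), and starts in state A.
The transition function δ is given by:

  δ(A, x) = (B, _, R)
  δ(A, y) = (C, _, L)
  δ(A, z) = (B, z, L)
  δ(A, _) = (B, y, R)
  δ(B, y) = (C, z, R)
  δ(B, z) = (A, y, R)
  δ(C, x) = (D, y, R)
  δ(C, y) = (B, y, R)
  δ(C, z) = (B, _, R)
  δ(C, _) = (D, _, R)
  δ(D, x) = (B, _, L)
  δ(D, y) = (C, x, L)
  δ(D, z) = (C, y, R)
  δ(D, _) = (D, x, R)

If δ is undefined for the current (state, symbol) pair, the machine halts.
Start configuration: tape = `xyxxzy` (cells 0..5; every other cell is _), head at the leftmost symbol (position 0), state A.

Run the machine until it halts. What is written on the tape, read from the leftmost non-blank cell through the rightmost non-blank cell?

A | [x]yxxzy_   read x → write _, move R, go to B
B | _[y]xxzy_   read y → write z, move R, go to C
C | _z[x]xzy_   read x → write y, move R, go to D
D | _zy[x]zy_   read x → write _, move L, go to B
B | _z[y]_zy_   read y → write z, move R, go to C
C | _zz[_]zy_   read _ → write _, move R, go to D
D | _zz_[z]y_   read z → write y, move R, go to C
C | _zz_y[y]_   read y → write y, move R, go to B
B | _zz_yy[_]
The non-blank tape span at halt is zz_yy.

zz_yy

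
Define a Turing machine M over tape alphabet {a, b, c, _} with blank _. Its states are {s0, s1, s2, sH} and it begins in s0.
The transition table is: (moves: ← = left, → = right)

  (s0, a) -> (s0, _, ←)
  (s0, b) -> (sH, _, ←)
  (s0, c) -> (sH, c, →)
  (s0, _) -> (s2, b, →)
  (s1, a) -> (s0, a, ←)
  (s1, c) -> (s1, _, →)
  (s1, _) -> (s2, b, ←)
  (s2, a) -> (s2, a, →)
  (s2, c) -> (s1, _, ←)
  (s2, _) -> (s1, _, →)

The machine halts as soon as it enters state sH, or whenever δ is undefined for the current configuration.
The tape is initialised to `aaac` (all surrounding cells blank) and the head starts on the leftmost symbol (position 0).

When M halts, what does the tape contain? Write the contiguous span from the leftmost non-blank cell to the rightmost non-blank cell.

s0 | _[a]aac   read a → write _, move ←, go to s0
s0 | [_]_aac   read _ → write b, move →, go to s2
s2 | b[_]aac   read _ → write _, move →, go to s1
s1 | b_[a]ac   read a → write a, move ←, go to s0
s0 | b[_]aac   read _ → write b, move →, go to s2
s2 | bb[a]ac   read a → write a, move →, go to s2
s2 | bba[a]c   read a → write a, move →, go to s2
s2 | bbaa[c]   read c → write _, move ←, go to s1
s1 | bba[a]_   read a → write a, move ←, go to s0
s0 | bb[a]a_   read a → write _, move ←, go to s0
s0 | b[b]_a_   read b → write _, move ←, go to sH
sH | [b]__a_
The non-blank tape span at halt is b__a.

b__a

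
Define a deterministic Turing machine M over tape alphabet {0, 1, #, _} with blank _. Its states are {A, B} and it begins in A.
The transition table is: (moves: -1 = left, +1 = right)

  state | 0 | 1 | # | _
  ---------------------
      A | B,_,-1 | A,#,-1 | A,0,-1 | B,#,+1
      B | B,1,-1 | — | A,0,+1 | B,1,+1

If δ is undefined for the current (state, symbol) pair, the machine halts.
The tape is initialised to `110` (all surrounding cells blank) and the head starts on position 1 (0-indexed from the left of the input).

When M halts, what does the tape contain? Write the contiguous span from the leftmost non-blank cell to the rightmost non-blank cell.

A | __1[1]0   read 1 → write #, move -1, go to A
A | __[1]#0   read 1 → write #, move -1, go to A
A | _[_]##0   read _ → write #, move +1, go to B
B | _#[#]#0   read # → write 0, move +1, go to A
A | _#0[#]0   read # → write 0, move -1, go to A
A | _#[0]00   read 0 → write _, move -1, go to B
B | _[#]_00   read # → write 0, move +1, go to A
A | _0[_]00   read _ → write #, move +1, go to B
B | _0#[0]0   read 0 → write 1, move -1, go to B
B | _0[#]10   read # → write 0, move +1, go to A
A | _00[1]0   read 1 → write #, move -1, go to A
A | _0[0]#0   read 0 → write _, move -1, go to B
B | _[0]_#0   read 0 → write 1, move -1, go to B
B | [_]1_#0   read _ → write 1, move +1, go to B
B | 1[1]_#0
The non-blank tape span at halt is 11_#0.

11_#0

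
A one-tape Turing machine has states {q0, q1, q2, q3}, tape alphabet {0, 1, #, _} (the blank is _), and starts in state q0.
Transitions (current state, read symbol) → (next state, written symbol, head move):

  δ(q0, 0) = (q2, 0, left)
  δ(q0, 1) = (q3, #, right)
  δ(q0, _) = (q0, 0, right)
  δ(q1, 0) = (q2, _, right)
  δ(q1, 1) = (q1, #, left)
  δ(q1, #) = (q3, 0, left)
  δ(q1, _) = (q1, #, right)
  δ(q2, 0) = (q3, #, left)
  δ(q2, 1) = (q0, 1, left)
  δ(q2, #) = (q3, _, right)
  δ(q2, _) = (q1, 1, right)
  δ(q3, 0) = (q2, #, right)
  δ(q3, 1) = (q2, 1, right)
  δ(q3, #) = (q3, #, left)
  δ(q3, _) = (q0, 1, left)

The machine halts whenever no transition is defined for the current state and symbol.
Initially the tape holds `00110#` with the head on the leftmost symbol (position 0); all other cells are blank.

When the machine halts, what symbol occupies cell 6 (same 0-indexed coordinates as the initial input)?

state=q0 head=0 tape=_[0]0110#__   (q0,0)→(q2,0,left)
state=q2 head=-1 tape=[_]00110#__   (q2,_)→(q1,1,right)
state=q1 head=0 tape=1[0]0110#__   (q1,0)→(q2,_,right)
state=q2 head=1 tape=1_[0]110#__   (q2,0)→(q3,#,left)
state=q3 head=0 tape=1[_]#110#__   (q3,_)→(q0,1,left)
state=q0 head=-1 tape=[1]1#110#__   (q0,1)→(q3,#,right)
state=q3 head=0 tape=#[1]#110#__   (q3,1)→(q2,1,right)
state=q2 head=1 tape=#1[#]110#__   (q2,#)→(q3,_,right)
state=q3 head=2 tape=#1_[1]10#__   (q3,1)→(q2,1,right)
state=q2 head=3 tape=#1_1[1]0#__   (q2,1)→(q0,1,left)
state=q0 head=2 tape=#1_[1]10#__   (q0,1)→(q3,#,right)
state=q3 head=3 tape=#1_#[1]0#__   (q3,1)→(q2,1,right)
state=q2 head=4 tape=#1_#1[0]#__   (q2,0)→(q3,#,left)
state=q3 head=3 tape=#1_#[1]##__   (q3,1)→(q2,1,right)
state=q2 head=4 tape=#1_#1[#]#__   (q2,#)→(q3,_,right)
state=q3 head=5 tape=#1_#1_[#]__   (q3,#)→(q3,#,left)
state=q3 head=4 tape=#1_#1[_]#__   (q3,_)→(q0,1,left)
state=q0 head=3 tape=#1_#[1]1#__   (q0,1)→(q3,#,right)
state=q3 head=4 tape=#1_##[1]#__   (q3,1)→(q2,1,right)
state=q2 head=5 tape=#1_##1[#]__   (q2,#)→(q3,_,right)
state=q3 head=6 tape=#1_##1_[_]_   (q3,_)→(q0,1,left)
state=q0 head=5 tape=#1_##1[_]1_   (q0,_)→(q0,0,right)
state=q0 head=6 tape=#1_##10[1]_   (q0,1)→(q3,#,right)
state=q3 head=7 tape=#1_##10#[_]   (q3,_)→(q0,1,left)
state=q0 head=6 tape=#1_##10[#]1
Cell 6 holds # when M halts.

#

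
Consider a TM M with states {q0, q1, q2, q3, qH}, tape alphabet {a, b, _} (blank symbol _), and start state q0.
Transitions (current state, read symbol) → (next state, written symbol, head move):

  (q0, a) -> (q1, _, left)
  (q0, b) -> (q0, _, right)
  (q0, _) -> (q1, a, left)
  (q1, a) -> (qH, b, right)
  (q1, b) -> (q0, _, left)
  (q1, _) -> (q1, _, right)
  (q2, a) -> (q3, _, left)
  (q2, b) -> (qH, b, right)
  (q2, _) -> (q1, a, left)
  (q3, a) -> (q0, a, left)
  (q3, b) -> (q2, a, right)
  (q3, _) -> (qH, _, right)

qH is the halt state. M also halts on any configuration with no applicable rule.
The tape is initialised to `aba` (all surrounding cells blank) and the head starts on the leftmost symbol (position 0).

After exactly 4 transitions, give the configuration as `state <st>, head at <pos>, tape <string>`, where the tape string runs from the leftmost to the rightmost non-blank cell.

state=q0 head=0 tape=_[a]ba   (q0,a)→(q1,_,left)
state=q1 head=-1 tape=[_]_ba   (q1,_)→(q1,_,right)
state=q1 head=0 tape=_[_]ba   (q1,_)→(q1,_,right)
state=q1 head=1 tape=__[b]a   (q1,b)→(q0,_,left)
state=q0 head=0 tape=_[_]_a
After 4 steps: state q0, head at 0, tape a.

state q0, head at 0, tape a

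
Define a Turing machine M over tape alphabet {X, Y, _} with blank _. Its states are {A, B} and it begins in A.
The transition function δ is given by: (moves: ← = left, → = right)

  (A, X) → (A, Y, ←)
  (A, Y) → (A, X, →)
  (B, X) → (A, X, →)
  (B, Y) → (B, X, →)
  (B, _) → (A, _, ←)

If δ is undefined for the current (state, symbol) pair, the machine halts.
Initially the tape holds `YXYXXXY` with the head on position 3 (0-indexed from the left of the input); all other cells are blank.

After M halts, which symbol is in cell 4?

Y

A | _YXY[X]XXY   read X → write Y, move ←, go to A
A | _YX[Y]YXXY   read Y → write X, move →, go to A
A | _YXX[Y]XXY   read Y → write X, move →, go to A
A | _YXXX[X]XY   read X → write Y, move ←, go to A
A | _YXX[X]YXY   read X → write Y, move ←, go to A
A | _YX[X]YYXY   read X → write Y, move ←, go to A
A | _Y[X]YYYXY   read X → write Y, move ←, go to A
A | _[Y]YYYYXY   read Y → write X, move →, go to A
A | _X[Y]YYYXY   read Y → write X, move →, go to A
A | _XX[Y]YYXY   read Y → write X, move →, go to A
A | _XXX[Y]YXY   read Y → write X, move →, go to A
A | _XXXX[Y]XY   read Y → write X, move →, go to A
A | _XXXXX[X]Y   read X → write Y, move ←, go to A
A | _XXXX[X]YY   read X → write Y, move ←, go to A
A | _XXX[X]YYY   read X → write Y, move ←, go to A
A | _XX[X]YYYY   read X → write Y, move ←, go to A
A | _X[X]YYYYY   read X → write Y, move ←, go to A
A | _[X]YYYYYY   read X → write Y, move ←, go to A
A | [_]YYYYYYY
Cell 4 holds Y when M halts.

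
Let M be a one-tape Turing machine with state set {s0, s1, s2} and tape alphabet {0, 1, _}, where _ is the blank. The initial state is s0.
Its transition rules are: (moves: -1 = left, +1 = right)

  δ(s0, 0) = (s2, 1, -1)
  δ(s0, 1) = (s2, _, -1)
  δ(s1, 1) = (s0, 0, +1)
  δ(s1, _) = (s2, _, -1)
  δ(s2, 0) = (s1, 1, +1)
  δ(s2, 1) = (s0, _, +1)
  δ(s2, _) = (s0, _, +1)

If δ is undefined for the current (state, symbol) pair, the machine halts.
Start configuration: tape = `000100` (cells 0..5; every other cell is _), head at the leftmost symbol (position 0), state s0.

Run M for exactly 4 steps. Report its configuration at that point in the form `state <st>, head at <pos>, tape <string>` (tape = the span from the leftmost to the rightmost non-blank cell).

state s0, head at 0, tape 00100

state=s0 head=0 tape=_[0]00100   (s0,0)→(s2,1,-1)
state=s2 head=-1 tape=[_]100100   (s2,_)→(s0,_,+1)
state=s0 head=0 tape=_[1]00100   (s0,1)→(s2,_,-1)
state=s2 head=-1 tape=[_]_00100   (s2,_)→(s0,_,+1)
state=s0 head=0 tape=_[_]00100
After 4 steps: state s0, head at 0, tape 00100.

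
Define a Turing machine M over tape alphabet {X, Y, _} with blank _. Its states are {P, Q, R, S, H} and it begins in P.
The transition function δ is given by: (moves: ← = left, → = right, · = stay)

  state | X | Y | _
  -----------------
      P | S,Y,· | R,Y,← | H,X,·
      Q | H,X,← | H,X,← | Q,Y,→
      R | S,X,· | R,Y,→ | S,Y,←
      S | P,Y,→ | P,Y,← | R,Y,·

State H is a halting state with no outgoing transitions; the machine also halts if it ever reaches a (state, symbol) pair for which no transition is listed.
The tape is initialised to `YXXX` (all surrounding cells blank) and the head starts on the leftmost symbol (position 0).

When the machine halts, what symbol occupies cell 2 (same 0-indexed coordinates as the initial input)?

Y

state=P head=0 tape=__[Y]XXX_   (P,Y)→(R,Y,←)
state=R head=-1 tape=_[_]YXXX_   (R,_)→(S,Y,←)
state=S head=-2 tape=[_]YYXXX_   (S,_)→(R,Y,·)
state=R head=-2 tape=[Y]YYXXX_   (R,Y)→(R,Y,→)
state=R head=-1 tape=Y[Y]YXXX_   (R,Y)→(R,Y,→)
state=R head=0 tape=YY[Y]XXX_   (R,Y)→(R,Y,→)
state=R head=1 tape=YYY[X]XX_   (R,X)→(S,X,·)
state=S head=1 tape=YYY[X]XX_   (S,X)→(P,Y,→)
state=P head=2 tape=YYYY[X]X_   (P,X)→(S,Y,·)
state=S head=2 tape=YYYY[Y]X_   (S,Y)→(P,Y,←)
state=P head=1 tape=YYY[Y]YX_   (P,Y)→(R,Y,←)
state=R head=0 tape=YY[Y]YYX_   (R,Y)→(R,Y,→)
state=R head=1 tape=YYY[Y]YX_   (R,Y)→(R,Y,→)
state=R head=2 tape=YYYY[Y]X_   (R,Y)→(R,Y,→)
state=R head=3 tape=YYYYY[X]_   (R,X)→(S,X,·)
state=S head=3 tape=YYYYY[X]_   (S,X)→(P,Y,→)
state=P head=4 tape=YYYYYY[_]   (P,_)→(H,X,·)
state=H head=4 tape=YYYYYY[X]
Cell 2 holds Y when M halts.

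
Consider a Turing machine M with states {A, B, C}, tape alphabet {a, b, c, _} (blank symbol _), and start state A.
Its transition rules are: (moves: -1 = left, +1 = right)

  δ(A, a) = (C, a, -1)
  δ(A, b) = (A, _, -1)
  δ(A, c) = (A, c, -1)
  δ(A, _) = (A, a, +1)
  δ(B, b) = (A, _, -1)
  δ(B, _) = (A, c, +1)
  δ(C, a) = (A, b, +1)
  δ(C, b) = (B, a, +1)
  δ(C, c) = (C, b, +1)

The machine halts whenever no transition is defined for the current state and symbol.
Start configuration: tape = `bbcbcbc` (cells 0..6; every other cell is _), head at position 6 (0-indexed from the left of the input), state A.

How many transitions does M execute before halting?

15

A | _bbcbcb[c]   read c → write c, move -1, go to A
A | _bbcbc[b]c   read b → write _, move -1, go to A
A | _bbcb[c]_c   read c → write c, move -1, go to A
A | _bbc[b]c_c   read b → write _, move -1, go to A
A | _bb[c]_c_c   read c → write c, move -1, go to A
A | _b[b]c_c_c   read b → write _, move -1, go to A
A | _[b]_c_c_c   read b → write _, move -1, go to A
A | [_]__c_c_c   read _ → write a, move +1, go to A
A | a[_]_c_c_c   read _ → write a, move +1, go to A
A | aa[_]c_c_c   read _ → write a, move +1, go to A
A | aaa[c]_c_c   read c → write c, move -1, go to A
A | aa[a]c_c_c   read a → write a, move -1, go to C
C | a[a]ac_c_c   read a → write b, move +1, go to A
A | ab[a]c_c_c   read a → write a, move -1, go to C
C | a[b]ac_c_c   read b → write a, move +1, go to B
B | aa[a]c_c_c
M halts after 15 transitions.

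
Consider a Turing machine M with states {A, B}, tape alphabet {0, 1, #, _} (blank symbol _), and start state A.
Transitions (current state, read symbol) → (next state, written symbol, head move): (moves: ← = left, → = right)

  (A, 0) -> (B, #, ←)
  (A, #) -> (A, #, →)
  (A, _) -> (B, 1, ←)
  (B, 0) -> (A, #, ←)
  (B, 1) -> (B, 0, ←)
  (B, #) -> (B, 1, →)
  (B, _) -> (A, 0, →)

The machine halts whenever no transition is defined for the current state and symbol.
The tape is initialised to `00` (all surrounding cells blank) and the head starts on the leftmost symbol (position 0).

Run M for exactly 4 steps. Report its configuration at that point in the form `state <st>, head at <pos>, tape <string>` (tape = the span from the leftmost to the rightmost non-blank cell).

state=A head=0 tape=_[0]0   (A,0)→(B,#,←)
state=B head=-1 tape=[_]#0   (B,_)→(A,0,→)
state=A head=0 tape=0[#]0   (A,#)→(A,#,→)
state=A head=1 tape=0#[0]   (A,0)→(B,#,←)
state=B head=0 tape=0[#]#
After 4 steps: state B, head at 0, tape 0##.

state B, head at 0, tape 0##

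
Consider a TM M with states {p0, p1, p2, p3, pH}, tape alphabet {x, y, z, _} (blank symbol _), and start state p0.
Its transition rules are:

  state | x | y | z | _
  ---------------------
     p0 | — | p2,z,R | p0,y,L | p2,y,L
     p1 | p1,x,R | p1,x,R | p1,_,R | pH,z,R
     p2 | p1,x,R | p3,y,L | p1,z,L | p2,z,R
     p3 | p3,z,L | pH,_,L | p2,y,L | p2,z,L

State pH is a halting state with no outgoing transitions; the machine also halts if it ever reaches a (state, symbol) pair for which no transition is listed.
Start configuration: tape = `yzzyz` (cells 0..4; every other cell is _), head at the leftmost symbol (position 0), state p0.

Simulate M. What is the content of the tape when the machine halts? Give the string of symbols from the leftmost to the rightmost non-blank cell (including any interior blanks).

p0 | [y]zzyz__   read y → write z, move R, go to p2
p2 | z[z]zyz__   read z → write z, move L, go to p1
p1 | [z]zzyz__   read z → write _, move R, go to p1
p1 | _[z]zyz__   read z → write _, move R, go to p1
p1 | __[z]yz__   read z → write _, move R, go to p1
p1 | ___[y]z__   read y → write x, move R, go to p1
p1 | ___x[z]__   read z → write _, move R, go to p1
p1 | ___x_[_]_   read _ → write z, move R, go to pH
pH | ___x_z[_]
The non-blank tape span at halt is x_z.

x_z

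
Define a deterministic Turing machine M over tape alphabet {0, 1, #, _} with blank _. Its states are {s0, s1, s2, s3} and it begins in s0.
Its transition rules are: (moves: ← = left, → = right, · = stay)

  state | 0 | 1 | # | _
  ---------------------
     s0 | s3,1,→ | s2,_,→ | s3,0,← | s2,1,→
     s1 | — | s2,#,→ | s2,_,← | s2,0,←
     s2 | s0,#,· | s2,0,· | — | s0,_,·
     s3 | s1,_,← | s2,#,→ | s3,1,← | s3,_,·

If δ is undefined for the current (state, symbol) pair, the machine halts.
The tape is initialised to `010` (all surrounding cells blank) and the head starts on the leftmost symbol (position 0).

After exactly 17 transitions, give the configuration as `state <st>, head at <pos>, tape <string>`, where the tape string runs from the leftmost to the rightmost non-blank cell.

state s3, head at -1, tape 100

state=s0 head=0 tape=_[0]10   (s0,0)→(s3,1,→)
state=s3 head=1 tape=_1[1]0   (s3,1)→(s2,#,→)
state=s2 head=2 tape=_1#[0]   (s2,0)→(s0,#,·)
state=s0 head=2 tape=_1#[#]   (s0,#)→(s3,0,←)
state=s3 head=1 tape=_1[#]0   (s3,#)→(s3,1,←)
state=s3 head=0 tape=_[1]10   (s3,1)→(s2,#,→)
state=s2 head=1 tape=_#[1]0   (s2,1)→(s2,0,·)
state=s2 head=1 tape=_#[0]0   (s2,0)→(s0,#,·)
state=s0 head=1 tape=_#[#]0   (s0,#)→(s3,0,←)
state=s3 head=0 tape=_[#]00   (s3,#)→(s3,1,←)
state=s3 head=-1 tape=[_]100   (s3,_)→(s3,_,·)
state=s3 head=-1 tape=[_]100   (s3,_)→(s3,_,·)
state=s3 head=-1 tape=[_]100   (s3,_)→(s3,_,·)
state=s3 head=-1 tape=[_]100   (s3,_)→(s3,_,·)
state=s3 head=-1 tape=[_]100   (s3,_)→(s3,_,·)
state=s3 head=-1 tape=[_]100   (s3,_)→(s3,_,·)
state=s3 head=-1 tape=[_]100   (s3,_)→(s3,_,·)
state=s3 head=-1 tape=[_]100
After 17 steps: state s3, head at -1, tape 100.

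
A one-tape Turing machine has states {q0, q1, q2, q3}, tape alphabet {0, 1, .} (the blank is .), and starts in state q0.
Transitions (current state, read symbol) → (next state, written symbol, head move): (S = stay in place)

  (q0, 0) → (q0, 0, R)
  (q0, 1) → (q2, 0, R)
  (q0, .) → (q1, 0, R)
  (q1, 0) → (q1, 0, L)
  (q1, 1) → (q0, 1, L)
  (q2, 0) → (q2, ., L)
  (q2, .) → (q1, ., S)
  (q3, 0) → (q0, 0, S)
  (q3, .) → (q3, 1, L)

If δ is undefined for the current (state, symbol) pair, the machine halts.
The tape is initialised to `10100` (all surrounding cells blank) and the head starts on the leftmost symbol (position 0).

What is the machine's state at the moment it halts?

q1

q0 | .[1]0100   read 1 → write 0, move R, go to q2
q2 | .0[0]100   read 0 → write ., move L, go to q2
q2 | .[0].100   read 0 → write ., move L, go to q2
q2 | [.]..100   read . → write ., move S, go to q1
q1 | [.]..100
No transition is defined for (q1, .); M halts in state q1.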